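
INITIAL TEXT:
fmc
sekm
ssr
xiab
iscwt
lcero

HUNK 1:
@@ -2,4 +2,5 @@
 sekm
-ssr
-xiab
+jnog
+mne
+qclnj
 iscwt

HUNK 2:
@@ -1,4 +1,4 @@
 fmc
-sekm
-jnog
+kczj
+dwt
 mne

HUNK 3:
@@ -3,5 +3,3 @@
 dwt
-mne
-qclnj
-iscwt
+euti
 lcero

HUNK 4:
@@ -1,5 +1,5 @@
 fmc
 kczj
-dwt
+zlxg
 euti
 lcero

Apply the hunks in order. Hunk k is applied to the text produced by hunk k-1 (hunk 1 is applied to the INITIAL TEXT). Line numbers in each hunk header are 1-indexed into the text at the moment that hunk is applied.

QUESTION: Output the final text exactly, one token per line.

Answer: fmc
kczj
zlxg
euti
lcero

Derivation:
Hunk 1: at line 2 remove [ssr,xiab] add [jnog,mne,qclnj] -> 7 lines: fmc sekm jnog mne qclnj iscwt lcero
Hunk 2: at line 1 remove [sekm,jnog] add [kczj,dwt] -> 7 lines: fmc kczj dwt mne qclnj iscwt lcero
Hunk 3: at line 3 remove [mne,qclnj,iscwt] add [euti] -> 5 lines: fmc kczj dwt euti lcero
Hunk 4: at line 1 remove [dwt] add [zlxg] -> 5 lines: fmc kczj zlxg euti lcero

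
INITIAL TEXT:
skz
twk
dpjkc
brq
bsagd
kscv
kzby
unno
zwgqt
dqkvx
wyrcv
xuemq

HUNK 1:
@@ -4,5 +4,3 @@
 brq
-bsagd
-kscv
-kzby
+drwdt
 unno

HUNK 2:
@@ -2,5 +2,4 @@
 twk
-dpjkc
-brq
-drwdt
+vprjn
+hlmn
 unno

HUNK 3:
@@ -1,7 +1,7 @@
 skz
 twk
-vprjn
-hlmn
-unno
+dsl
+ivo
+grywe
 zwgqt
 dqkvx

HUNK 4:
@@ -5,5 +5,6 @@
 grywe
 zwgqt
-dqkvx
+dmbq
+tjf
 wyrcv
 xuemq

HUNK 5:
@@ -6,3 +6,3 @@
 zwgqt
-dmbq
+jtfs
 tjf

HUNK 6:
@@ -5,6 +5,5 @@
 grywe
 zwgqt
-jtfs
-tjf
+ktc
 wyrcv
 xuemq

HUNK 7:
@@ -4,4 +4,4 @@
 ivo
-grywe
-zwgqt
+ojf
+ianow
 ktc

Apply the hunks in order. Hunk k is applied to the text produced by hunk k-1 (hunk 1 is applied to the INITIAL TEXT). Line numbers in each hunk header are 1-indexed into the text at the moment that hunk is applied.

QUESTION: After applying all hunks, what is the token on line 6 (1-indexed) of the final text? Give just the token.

Hunk 1: at line 4 remove [bsagd,kscv,kzby] add [drwdt] -> 10 lines: skz twk dpjkc brq drwdt unno zwgqt dqkvx wyrcv xuemq
Hunk 2: at line 2 remove [dpjkc,brq,drwdt] add [vprjn,hlmn] -> 9 lines: skz twk vprjn hlmn unno zwgqt dqkvx wyrcv xuemq
Hunk 3: at line 1 remove [vprjn,hlmn,unno] add [dsl,ivo,grywe] -> 9 lines: skz twk dsl ivo grywe zwgqt dqkvx wyrcv xuemq
Hunk 4: at line 5 remove [dqkvx] add [dmbq,tjf] -> 10 lines: skz twk dsl ivo grywe zwgqt dmbq tjf wyrcv xuemq
Hunk 5: at line 6 remove [dmbq] add [jtfs] -> 10 lines: skz twk dsl ivo grywe zwgqt jtfs tjf wyrcv xuemq
Hunk 6: at line 5 remove [jtfs,tjf] add [ktc] -> 9 lines: skz twk dsl ivo grywe zwgqt ktc wyrcv xuemq
Hunk 7: at line 4 remove [grywe,zwgqt] add [ojf,ianow] -> 9 lines: skz twk dsl ivo ojf ianow ktc wyrcv xuemq
Final line 6: ianow

Answer: ianow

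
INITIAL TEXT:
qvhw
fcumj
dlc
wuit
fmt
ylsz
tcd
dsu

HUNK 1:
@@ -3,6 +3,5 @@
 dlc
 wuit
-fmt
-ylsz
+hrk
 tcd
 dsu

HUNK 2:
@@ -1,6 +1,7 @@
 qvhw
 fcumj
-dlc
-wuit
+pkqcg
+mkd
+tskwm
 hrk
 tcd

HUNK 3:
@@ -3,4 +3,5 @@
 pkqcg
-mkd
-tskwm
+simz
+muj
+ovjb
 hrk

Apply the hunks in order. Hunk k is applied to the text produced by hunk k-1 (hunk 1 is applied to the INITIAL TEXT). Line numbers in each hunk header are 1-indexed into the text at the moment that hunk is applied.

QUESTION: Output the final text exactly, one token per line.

Answer: qvhw
fcumj
pkqcg
simz
muj
ovjb
hrk
tcd
dsu

Derivation:
Hunk 1: at line 3 remove [fmt,ylsz] add [hrk] -> 7 lines: qvhw fcumj dlc wuit hrk tcd dsu
Hunk 2: at line 1 remove [dlc,wuit] add [pkqcg,mkd,tskwm] -> 8 lines: qvhw fcumj pkqcg mkd tskwm hrk tcd dsu
Hunk 3: at line 3 remove [mkd,tskwm] add [simz,muj,ovjb] -> 9 lines: qvhw fcumj pkqcg simz muj ovjb hrk tcd dsu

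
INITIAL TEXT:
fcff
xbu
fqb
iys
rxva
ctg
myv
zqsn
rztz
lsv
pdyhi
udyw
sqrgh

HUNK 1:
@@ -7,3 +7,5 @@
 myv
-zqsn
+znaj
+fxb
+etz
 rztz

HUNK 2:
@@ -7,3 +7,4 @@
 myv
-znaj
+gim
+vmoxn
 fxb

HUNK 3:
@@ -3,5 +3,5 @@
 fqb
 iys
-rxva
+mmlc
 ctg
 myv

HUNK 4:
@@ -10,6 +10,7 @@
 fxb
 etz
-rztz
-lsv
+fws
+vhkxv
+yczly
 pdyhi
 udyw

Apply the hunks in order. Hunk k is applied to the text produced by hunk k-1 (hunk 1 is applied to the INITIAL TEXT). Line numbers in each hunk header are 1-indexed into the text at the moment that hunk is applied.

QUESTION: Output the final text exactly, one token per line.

Hunk 1: at line 7 remove [zqsn] add [znaj,fxb,etz] -> 15 lines: fcff xbu fqb iys rxva ctg myv znaj fxb etz rztz lsv pdyhi udyw sqrgh
Hunk 2: at line 7 remove [znaj] add [gim,vmoxn] -> 16 lines: fcff xbu fqb iys rxva ctg myv gim vmoxn fxb etz rztz lsv pdyhi udyw sqrgh
Hunk 3: at line 3 remove [rxva] add [mmlc] -> 16 lines: fcff xbu fqb iys mmlc ctg myv gim vmoxn fxb etz rztz lsv pdyhi udyw sqrgh
Hunk 4: at line 10 remove [rztz,lsv] add [fws,vhkxv,yczly] -> 17 lines: fcff xbu fqb iys mmlc ctg myv gim vmoxn fxb etz fws vhkxv yczly pdyhi udyw sqrgh

Answer: fcff
xbu
fqb
iys
mmlc
ctg
myv
gim
vmoxn
fxb
etz
fws
vhkxv
yczly
pdyhi
udyw
sqrgh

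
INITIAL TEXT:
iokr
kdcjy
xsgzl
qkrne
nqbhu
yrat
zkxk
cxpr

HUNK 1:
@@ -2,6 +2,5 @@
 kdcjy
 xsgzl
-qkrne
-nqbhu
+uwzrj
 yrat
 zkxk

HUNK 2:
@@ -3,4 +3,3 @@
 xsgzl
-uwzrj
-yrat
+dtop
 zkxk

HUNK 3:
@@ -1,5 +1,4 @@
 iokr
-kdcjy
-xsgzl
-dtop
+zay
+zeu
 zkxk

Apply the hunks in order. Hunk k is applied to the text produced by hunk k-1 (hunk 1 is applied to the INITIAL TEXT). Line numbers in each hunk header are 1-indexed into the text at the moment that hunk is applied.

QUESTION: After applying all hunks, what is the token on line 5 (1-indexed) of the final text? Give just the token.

Answer: cxpr

Derivation:
Hunk 1: at line 2 remove [qkrne,nqbhu] add [uwzrj] -> 7 lines: iokr kdcjy xsgzl uwzrj yrat zkxk cxpr
Hunk 2: at line 3 remove [uwzrj,yrat] add [dtop] -> 6 lines: iokr kdcjy xsgzl dtop zkxk cxpr
Hunk 3: at line 1 remove [kdcjy,xsgzl,dtop] add [zay,zeu] -> 5 lines: iokr zay zeu zkxk cxpr
Final line 5: cxpr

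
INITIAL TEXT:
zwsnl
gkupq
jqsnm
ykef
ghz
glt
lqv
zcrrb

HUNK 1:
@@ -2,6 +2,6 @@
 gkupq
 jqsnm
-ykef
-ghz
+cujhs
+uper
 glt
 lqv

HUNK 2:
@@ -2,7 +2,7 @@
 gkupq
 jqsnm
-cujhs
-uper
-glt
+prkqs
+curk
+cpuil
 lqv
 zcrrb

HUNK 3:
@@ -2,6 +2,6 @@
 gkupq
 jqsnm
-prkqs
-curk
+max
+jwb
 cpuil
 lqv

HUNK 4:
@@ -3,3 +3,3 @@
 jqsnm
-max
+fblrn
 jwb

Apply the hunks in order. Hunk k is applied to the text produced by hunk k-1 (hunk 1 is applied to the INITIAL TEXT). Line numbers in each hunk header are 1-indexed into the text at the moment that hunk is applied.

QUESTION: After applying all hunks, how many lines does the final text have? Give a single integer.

Answer: 8

Derivation:
Hunk 1: at line 2 remove [ykef,ghz] add [cujhs,uper] -> 8 lines: zwsnl gkupq jqsnm cujhs uper glt lqv zcrrb
Hunk 2: at line 2 remove [cujhs,uper,glt] add [prkqs,curk,cpuil] -> 8 lines: zwsnl gkupq jqsnm prkqs curk cpuil lqv zcrrb
Hunk 3: at line 2 remove [prkqs,curk] add [max,jwb] -> 8 lines: zwsnl gkupq jqsnm max jwb cpuil lqv zcrrb
Hunk 4: at line 3 remove [max] add [fblrn] -> 8 lines: zwsnl gkupq jqsnm fblrn jwb cpuil lqv zcrrb
Final line count: 8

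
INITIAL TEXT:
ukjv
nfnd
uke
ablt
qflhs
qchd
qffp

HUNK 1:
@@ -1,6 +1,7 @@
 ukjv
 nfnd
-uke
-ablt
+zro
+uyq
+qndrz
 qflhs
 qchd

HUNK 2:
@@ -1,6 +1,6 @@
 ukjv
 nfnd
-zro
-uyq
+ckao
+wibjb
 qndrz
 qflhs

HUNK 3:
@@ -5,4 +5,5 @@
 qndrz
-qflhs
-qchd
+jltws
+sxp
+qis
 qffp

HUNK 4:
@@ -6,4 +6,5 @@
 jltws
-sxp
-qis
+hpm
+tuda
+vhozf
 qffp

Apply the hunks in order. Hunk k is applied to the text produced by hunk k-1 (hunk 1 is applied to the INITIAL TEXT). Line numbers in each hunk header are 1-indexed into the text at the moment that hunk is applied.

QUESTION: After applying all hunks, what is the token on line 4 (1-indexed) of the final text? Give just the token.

Answer: wibjb

Derivation:
Hunk 1: at line 1 remove [uke,ablt] add [zro,uyq,qndrz] -> 8 lines: ukjv nfnd zro uyq qndrz qflhs qchd qffp
Hunk 2: at line 1 remove [zro,uyq] add [ckao,wibjb] -> 8 lines: ukjv nfnd ckao wibjb qndrz qflhs qchd qffp
Hunk 3: at line 5 remove [qflhs,qchd] add [jltws,sxp,qis] -> 9 lines: ukjv nfnd ckao wibjb qndrz jltws sxp qis qffp
Hunk 4: at line 6 remove [sxp,qis] add [hpm,tuda,vhozf] -> 10 lines: ukjv nfnd ckao wibjb qndrz jltws hpm tuda vhozf qffp
Final line 4: wibjb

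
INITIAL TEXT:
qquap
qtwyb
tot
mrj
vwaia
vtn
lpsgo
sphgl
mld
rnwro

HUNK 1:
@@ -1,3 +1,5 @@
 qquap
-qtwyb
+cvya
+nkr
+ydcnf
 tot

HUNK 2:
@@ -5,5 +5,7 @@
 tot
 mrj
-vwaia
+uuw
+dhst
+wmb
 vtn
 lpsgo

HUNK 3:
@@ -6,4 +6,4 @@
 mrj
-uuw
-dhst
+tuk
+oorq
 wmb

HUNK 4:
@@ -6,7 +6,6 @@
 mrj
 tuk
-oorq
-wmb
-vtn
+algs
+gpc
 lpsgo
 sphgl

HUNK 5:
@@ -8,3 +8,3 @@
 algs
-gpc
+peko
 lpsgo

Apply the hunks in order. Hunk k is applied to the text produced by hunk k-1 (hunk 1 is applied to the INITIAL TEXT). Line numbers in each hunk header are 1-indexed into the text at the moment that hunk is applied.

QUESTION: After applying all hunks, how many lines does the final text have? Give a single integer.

Answer: 13

Derivation:
Hunk 1: at line 1 remove [qtwyb] add [cvya,nkr,ydcnf] -> 12 lines: qquap cvya nkr ydcnf tot mrj vwaia vtn lpsgo sphgl mld rnwro
Hunk 2: at line 5 remove [vwaia] add [uuw,dhst,wmb] -> 14 lines: qquap cvya nkr ydcnf tot mrj uuw dhst wmb vtn lpsgo sphgl mld rnwro
Hunk 3: at line 6 remove [uuw,dhst] add [tuk,oorq] -> 14 lines: qquap cvya nkr ydcnf tot mrj tuk oorq wmb vtn lpsgo sphgl mld rnwro
Hunk 4: at line 6 remove [oorq,wmb,vtn] add [algs,gpc] -> 13 lines: qquap cvya nkr ydcnf tot mrj tuk algs gpc lpsgo sphgl mld rnwro
Hunk 5: at line 8 remove [gpc] add [peko] -> 13 lines: qquap cvya nkr ydcnf tot mrj tuk algs peko lpsgo sphgl mld rnwro
Final line count: 13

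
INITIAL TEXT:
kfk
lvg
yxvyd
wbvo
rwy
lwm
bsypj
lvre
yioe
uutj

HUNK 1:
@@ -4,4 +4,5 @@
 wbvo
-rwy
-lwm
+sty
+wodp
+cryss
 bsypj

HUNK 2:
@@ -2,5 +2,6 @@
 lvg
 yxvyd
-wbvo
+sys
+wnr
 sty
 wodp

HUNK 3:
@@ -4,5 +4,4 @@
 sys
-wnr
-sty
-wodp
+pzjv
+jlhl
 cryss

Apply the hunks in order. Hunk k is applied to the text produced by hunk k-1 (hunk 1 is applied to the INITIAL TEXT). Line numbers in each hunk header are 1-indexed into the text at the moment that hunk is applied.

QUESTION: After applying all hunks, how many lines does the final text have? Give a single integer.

Hunk 1: at line 4 remove [rwy,lwm] add [sty,wodp,cryss] -> 11 lines: kfk lvg yxvyd wbvo sty wodp cryss bsypj lvre yioe uutj
Hunk 2: at line 2 remove [wbvo] add [sys,wnr] -> 12 lines: kfk lvg yxvyd sys wnr sty wodp cryss bsypj lvre yioe uutj
Hunk 3: at line 4 remove [wnr,sty,wodp] add [pzjv,jlhl] -> 11 lines: kfk lvg yxvyd sys pzjv jlhl cryss bsypj lvre yioe uutj
Final line count: 11

Answer: 11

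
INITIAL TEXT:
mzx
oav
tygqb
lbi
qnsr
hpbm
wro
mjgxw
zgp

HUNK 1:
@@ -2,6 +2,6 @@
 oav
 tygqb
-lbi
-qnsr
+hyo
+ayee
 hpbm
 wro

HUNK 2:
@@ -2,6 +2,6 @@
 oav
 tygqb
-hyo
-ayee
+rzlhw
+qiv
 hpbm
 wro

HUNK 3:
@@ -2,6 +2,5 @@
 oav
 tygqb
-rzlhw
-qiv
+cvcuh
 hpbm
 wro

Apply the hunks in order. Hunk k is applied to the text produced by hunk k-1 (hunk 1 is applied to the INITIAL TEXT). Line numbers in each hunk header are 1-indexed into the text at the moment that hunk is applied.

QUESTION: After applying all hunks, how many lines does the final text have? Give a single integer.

Answer: 8

Derivation:
Hunk 1: at line 2 remove [lbi,qnsr] add [hyo,ayee] -> 9 lines: mzx oav tygqb hyo ayee hpbm wro mjgxw zgp
Hunk 2: at line 2 remove [hyo,ayee] add [rzlhw,qiv] -> 9 lines: mzx oav tygqb rzlhw qiv hpbm wro mjgxw zgp
Hunk 3: at line 2 remove [rzlhw,qiv] add [cvcuh] -> 8 lines: mzx oav tygqb cvcuh hpbm wro mjgxw zgp
Final line count: 8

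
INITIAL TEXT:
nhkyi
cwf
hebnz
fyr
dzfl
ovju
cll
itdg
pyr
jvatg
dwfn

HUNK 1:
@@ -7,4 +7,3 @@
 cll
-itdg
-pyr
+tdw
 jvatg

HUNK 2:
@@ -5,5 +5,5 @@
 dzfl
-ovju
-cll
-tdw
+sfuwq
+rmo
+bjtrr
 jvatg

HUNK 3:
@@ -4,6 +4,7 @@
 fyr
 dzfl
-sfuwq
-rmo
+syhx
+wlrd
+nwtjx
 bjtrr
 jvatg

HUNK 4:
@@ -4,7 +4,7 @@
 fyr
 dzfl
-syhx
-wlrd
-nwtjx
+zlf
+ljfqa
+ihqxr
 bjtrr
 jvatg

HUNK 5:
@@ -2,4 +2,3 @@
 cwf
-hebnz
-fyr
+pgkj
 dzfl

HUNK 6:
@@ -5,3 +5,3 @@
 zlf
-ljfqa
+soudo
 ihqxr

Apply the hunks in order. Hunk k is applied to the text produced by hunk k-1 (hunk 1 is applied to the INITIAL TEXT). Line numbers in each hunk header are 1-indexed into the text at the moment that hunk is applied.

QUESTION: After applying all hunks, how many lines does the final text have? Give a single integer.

Answer: 10

Derivation:
Hunk 1: at line 7 remove [itdg,pyr] add [tdw] -> 10 lines: nhkyi cwf hebnz fyr dzfl ovju cll tdw jvatg dwfn
Hunk 2: at line 5 remove [ovju,cll,tdw] add [sfuwq,rmo,bjtrr] -> 10 lines: nhkyi cwf hebnz fyr dzfl sfuwq rmo bjtrr jvatg dwfn
Hunk 3: at line 4 remove [sfuwq,rmo] add [syhx,wlrd,nwtjx] -> 11 lines: nhkyi cwf hebnz fyr dzfl syhx wlrd nwtjx bjtrr jvatg dwfn
Hunk 4: at line 4 remove [syhx,wlrd,nwtjx] add [zlf,ljfqa,ihqxr] -> 11 lines: nhkyi cwf hebnz fyr dzfl zlf ljfqa ihqxr bjtrr jvatg dwfn
Hunk 5: at line 2 remove [hebnz,fyr] add [pgkj] -> 10 lines: nhkyi cwf pgkj dzfl zlf ljfqa ihqxr bjtrr jvatg dwfn
Hunk 6: at line 5 remove [ljfqa] add [soudo] -> 10 lines: nhkyi cwf pgkj dzfl zlf soudo ihqxr bjtrr jvatg dwfn
Final line count: 10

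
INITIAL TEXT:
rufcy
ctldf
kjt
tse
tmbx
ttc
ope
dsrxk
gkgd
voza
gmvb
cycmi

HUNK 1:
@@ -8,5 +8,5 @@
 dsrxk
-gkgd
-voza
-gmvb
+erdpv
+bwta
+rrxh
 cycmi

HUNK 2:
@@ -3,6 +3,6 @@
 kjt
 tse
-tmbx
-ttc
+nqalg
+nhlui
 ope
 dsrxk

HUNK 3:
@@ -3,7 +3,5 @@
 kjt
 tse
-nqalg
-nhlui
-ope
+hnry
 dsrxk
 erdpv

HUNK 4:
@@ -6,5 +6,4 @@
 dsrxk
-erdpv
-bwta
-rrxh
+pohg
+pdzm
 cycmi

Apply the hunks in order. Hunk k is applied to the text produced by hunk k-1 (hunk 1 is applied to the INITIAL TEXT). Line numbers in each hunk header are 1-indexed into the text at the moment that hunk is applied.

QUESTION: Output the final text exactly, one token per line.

Hunk 1: at line 8 remove [gkgd,voza,gmvb] add [erdpv,bwta,rrxh] -> 12 lines: rufcy ctldf kjt tse tmbx ttc ope dsrxk erdpv bwta rrxh cycmi
Hunk 2: at line 3 remove [tmbx,ttc] add [nqalg,nhlui] -> 12 lines: rufcy ctldf kjt tse nqalg nhlui ope dsrxk erdpv bwta rrxh cycmi
Hunk 3: at line 3 remove [nqalg,nhlui,ope] add [hnry] -> 10 lines: rufcy ctldf kjt tse hnry dsrxk erdpv bwta rrxh cycmi
Hunk 4: at line 6 remove [erdpv,bwta,rrxh] add [pohg,pdzm] -> 9 lines: rufcy ctldf kjt tse hnry dsrxk pohg pdzm cycmi

Answer: rufcy
ctldf
kjt
tse
hnry
dsrxk
pohg
pdzm
cycmi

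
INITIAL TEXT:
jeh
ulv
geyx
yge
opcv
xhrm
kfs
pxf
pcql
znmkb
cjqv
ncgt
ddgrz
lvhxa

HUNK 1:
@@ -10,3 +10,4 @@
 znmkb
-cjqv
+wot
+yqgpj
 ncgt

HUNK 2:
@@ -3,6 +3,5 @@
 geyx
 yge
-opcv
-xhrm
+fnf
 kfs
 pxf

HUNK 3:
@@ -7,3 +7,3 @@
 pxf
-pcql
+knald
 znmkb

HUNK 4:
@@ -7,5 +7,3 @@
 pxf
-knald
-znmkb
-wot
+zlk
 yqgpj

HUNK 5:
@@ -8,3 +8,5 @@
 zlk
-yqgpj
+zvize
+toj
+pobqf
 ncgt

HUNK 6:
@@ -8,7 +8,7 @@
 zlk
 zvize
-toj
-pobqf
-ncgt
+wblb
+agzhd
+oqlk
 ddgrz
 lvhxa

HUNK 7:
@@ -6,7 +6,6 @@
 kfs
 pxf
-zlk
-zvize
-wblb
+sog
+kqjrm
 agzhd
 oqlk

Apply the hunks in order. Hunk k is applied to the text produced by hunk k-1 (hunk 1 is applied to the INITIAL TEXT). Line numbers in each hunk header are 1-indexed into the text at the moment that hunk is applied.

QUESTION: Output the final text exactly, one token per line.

Answer: jeh
ulv
geyx
yge
fnf
kfs
pxf
sog
kqjrm
agzhd
oqlk
ddgrz
lvhxa

Derivation:
Hunk 1: at line 10 remove [cjqv] add [wot,yqgpj] -> 15 lines: jeh ulv geyx yge opcv xhrm kfs pxf pcql znmkb wot yqgpj ncgt ddgrz lvhxa
Hunk 2: at line 3 remove [opcv,xhrm] add [fnf] -> 14 lines: jeh ulv geyx yge fnf kfs pxf pcql znmkb wot yqgpj ncgt ddgrz lvhxa
Hunk 3: at line 7 remove [pcql] add [knald] -> 14 lines: jeh ulv geyx yge fnf kfs pxf knald znmkb wot yqgpj ncgt ddgrz lvhxa
Hunk 4: at line 7 remove [knald,znmkb,wot] add [zlk] -> 12 lines: jeh ulv geyx yge fnf kfs pxf zlk yqgpj ncgt ddgrz lvhxa
Hunk 5: at line 8 remove [yqgpj] add [zvize,toj,pobqf] -> 14 lines: jeh ulv geyx yge fnf kfs pxf zlk zvize toj pobqf ncgt ddgrz lvhxa
Hunk 6: at line 8 remove [toj,pobqf,ncgt] add [wblb,agzhd,oqlk] -> 14 lines: jeh ulv geyx yge fnf kfs pxf zlk zvize wblb agzhd oqlk ddgrz lvhxa
Hunk 7: at line 6 remove [zlk,zvize,wblb] add [sog,kqjrm] -> 13 lines: jeh ulv geyx yge fnf kfs pxf sog kqjrm agzhd oqlk ddgrz lvhxa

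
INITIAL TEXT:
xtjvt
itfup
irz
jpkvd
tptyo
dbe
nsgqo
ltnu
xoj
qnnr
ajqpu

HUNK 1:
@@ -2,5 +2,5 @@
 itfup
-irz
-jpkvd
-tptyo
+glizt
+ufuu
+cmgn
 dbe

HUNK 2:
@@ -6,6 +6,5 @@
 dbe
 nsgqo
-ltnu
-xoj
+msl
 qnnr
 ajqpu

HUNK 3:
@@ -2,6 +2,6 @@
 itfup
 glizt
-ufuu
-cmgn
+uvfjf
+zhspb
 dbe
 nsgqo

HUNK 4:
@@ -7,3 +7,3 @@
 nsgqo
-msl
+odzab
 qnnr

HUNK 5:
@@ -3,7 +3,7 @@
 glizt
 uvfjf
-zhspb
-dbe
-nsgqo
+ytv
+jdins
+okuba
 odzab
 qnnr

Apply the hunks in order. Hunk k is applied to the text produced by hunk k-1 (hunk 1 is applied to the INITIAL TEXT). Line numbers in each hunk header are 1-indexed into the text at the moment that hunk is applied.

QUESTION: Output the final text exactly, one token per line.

Hunk 1: at line 2 remove [irz,jpkvd,tptyo] add [glizt,ufuu,cmgn] -> 11 lines: xtjvt itfup glizt ufuu cmgn dbe nsgqo ltnu xoj qnnr ajqpu
Hunk 2: at line 6 remove [ltnu,xoj] add [msl] -> 10 lines: xtjvt itfup glizt ufuu cmgn dbe nsgqo msl qnnr ajqpu
Hunk 3: at line 2 remove [ufuu,cmgn] add [uvfjf,zhspb] -> 10 lines: xtjvt itfup glizt uvfjf zhspb dbe nsgqo msl qnnr ajqpu
Hunk 4: at line 7 remove [msl] add [odzab] -> 10 lines: xtjvt itfup glizt uvfjf zhspb dbe nsgqo odzab qnnr ajqpu
Hunk 5: at line 3 remove [zhspb,dbe,nsgqo] add [ytv,jdins,okuba] -> 10 lines: xtjvt itfup glizt uvfjf ytv jdins okuba odzab qnnr ajqpu

Answer: xtjvt
itfup
glizt
uvfjf
ytv
jdins
okuba
odzab
qnnr
ajqpu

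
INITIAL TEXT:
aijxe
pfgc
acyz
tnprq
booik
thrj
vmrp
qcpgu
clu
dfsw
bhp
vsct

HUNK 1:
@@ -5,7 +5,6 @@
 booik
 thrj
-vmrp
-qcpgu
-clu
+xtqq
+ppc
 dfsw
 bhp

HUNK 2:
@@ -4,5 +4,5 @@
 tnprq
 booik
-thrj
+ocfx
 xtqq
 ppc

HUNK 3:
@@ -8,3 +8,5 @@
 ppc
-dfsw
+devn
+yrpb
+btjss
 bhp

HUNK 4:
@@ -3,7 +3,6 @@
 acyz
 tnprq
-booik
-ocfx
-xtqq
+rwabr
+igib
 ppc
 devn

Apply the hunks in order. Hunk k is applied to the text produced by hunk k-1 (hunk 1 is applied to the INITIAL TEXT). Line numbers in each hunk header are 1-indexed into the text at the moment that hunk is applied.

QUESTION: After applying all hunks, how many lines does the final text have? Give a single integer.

Answer: 12

Derivation:
Hunk 1: at line 5 remove [vmrp,qcpgu,clu] add [xtqq,ppc] -> 11 lines: aijxe pfgc acyz tnprq booik thrj xtqq ppc dfsw bhp vsct
Hunk 2: at line 4 remove [thrj] add [ocfx] -> 11 lines: aijxe pfgc acyz tnprq booik ocfx xtqq ppc dfsw bhp vsct
Hunk 3: at line 8 remove [dfsw] add [devn,yrpb,btjss] -> 13 lines: aijxe pfgc acyz tnprq booik ocfx xtqq ppc devn yrpb btjss bhp vsct
Hunk 4: at line 3 remove [booik,ocfx,xtqq] add [rwabr,igib] -> 12 lines: aijxe pfgc acyz tnprq rwabr igib ppc devn yrpb btjss bhp vsct
Final line count: 12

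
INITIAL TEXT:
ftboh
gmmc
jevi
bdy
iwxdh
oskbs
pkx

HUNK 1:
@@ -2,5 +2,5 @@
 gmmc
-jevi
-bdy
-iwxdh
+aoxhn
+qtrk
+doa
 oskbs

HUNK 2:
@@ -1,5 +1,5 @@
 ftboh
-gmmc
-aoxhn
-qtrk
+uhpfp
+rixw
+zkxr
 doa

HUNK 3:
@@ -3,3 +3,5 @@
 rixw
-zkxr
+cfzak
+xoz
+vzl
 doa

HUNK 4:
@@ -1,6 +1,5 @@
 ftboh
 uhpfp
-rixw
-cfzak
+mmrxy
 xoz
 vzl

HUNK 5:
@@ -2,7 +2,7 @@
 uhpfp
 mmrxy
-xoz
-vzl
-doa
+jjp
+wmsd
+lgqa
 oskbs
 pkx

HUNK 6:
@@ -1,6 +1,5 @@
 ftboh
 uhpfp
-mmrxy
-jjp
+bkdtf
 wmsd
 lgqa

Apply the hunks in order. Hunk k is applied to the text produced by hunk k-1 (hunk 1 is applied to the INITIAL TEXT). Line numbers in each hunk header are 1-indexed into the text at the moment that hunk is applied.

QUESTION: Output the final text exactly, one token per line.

Hunk 1: at line 2 remove [jevi,bdy,iwxdh] add [aoxhn,qtrk,doa] -> 7 lines: ftboh gmmc aoxhn qtrk doa oskbs pkx
Hunk 2: at line 1 remove [gmmc,aoxhn,qtrk] add [uhpfp,rixw,zkxr] -> 7 lines: ftboh uhpfp rixw zkxr doa oskbs pkx
Hunk 3: at line 3 remove [zkxr] add [cfzak,xoz,vzl] -> 9 lines: ftboh uhpfp rixw cfzak xoz vzl doa oskbs pkx
Hunk 4: at line 1 remove [rixw,cfzak] add [mmrxy] -> 8 lines: ftboh uhpfp mmrxy xoz vzl doa oskbs pkx
Hunk 5: at line 2 remove [xoz,vzl,doa] add [jjp,wmsd,lgqa] -> 8 lines: ftboh uhpfp mmrxy jjp wmsd lgqa oskbs pkx
Hunk 6: at line 1 remove [mmrxy,jjp] add [bkdtf] -> 7 lines: ftboh uhpfp bkdtf wmsd lgqa oskbs pkx

Answer: ftboh
uhpfp
bkdtf
wmsd
lgqa
oskbs
pkx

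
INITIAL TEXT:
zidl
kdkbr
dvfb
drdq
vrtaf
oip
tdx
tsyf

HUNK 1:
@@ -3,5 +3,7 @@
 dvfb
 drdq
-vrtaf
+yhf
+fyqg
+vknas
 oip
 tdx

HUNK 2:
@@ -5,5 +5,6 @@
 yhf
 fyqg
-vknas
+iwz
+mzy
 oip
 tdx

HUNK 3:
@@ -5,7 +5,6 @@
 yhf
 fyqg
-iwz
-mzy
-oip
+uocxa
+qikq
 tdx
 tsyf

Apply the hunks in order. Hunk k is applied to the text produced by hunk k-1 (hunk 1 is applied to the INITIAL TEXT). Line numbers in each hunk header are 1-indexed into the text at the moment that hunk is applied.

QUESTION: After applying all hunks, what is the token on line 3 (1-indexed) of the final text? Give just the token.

Answer: dvfb

Derivation:
Hunk 1: at line 3 remove [vrtaf] add [yhf,fyqg,vknas] -> 10 lines: zidl kdkbr dvfb drdq yhf fyqg vknas oip tdx tsyf
Hunk 2: at line 5 remove [vknas] add [iwz,mzy] -> 11 lines: zidl kdkbr dvfb drdq yhf fyqg iwz mzy oip tdx tsyf
Hunk 3: at line 5 remove [iwz,mzy,oip] add [uocxa,qikq] -> 10 lines: zidl kdkbr dvfb drdq yhf fyqg uocxa qikq tdx tsyf
Final line 3: dvfb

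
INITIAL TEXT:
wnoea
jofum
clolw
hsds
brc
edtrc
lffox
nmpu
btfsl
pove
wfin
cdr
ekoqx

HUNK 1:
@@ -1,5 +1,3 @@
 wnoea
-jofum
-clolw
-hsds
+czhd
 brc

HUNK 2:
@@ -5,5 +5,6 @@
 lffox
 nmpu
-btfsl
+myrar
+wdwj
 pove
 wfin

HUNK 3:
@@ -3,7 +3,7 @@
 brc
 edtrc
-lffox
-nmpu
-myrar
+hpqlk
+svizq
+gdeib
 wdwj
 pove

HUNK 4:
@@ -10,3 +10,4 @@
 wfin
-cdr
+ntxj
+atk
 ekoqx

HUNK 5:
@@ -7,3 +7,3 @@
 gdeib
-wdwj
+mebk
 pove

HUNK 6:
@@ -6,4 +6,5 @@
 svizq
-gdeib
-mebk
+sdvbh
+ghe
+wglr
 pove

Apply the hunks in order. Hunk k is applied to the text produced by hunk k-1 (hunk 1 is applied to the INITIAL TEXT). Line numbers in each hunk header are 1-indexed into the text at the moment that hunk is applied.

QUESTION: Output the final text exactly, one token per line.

Hunk 1: at line 1 remove [jofum,clolw,hsds] add [czhd] -> 11 lines: wnoea czhd brc edtrc lffox nmpu btfsl pove wfin cdr ekoqx
Hunk 2: at line 5 remove [btfsl] add [myrar,wdwj] -> 12 lines: wnoea czhd brc edtrc lffox nmpu myrar wdwj pove wfin cdr ekoqx
Hunk 3: at line 3 remove [lffox,nmpu,myrar] add [hpqlk,svizq,gdeib] -> 12 lines: wnoea czhd brc edtrc hpqlk svizq gdeib wdwj pove wfin cdr ekoqx
Hunk 4: at line 10 remove [cdr] add [ntxj,atk] -> 13 lines: wnoea czhd brc edtrc hpqlk svizq gdeib wdwj pove wfin ntxj atk ekoqx
Hunk 5: at line 7 remove [wdwj] add [mebk] -> 13 lines: wnoea czhd brc edtrc hpqlk svizq gdeib mebk pove wfin ntxj atk ekoqx
Hunk 6: at line 6 remove [gdeib,mebk] add [sdvbh,ghe,wglr] -> 14 lines: wnoea czhd brc edtrc hpqlk svizq sdvbh ghe wglr pove wfin ntxj atk ekoqx

Answer: wnoea
czhd
brc
edtrc
hpqlk
svizq
sdvbh
ghe
wglr
pove
wfin
ntxj
atk
ekoqx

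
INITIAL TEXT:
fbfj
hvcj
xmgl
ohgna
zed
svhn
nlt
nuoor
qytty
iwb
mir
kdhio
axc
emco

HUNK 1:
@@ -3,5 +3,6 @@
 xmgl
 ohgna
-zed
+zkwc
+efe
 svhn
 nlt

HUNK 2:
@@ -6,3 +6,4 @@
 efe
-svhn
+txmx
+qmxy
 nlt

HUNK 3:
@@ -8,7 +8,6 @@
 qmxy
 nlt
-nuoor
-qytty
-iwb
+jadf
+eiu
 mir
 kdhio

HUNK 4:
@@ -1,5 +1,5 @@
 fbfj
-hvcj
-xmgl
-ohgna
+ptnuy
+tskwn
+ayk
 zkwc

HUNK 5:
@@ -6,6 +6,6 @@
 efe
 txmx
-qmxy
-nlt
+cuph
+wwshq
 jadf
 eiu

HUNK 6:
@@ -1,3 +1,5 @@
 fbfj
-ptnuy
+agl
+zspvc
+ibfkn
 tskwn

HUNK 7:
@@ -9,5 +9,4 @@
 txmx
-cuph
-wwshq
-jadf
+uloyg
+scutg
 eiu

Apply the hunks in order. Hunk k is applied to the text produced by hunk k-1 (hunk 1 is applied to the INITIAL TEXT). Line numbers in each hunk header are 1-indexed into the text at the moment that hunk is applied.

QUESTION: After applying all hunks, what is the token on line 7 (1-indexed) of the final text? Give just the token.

Hunk 1: at line 3 remove [zed] add [zkwc,efe] -> 15 lines: fbfj hvcj xmgl ohgna zkwc efe svhn nlt nuoor qytty iwb mir kdhio axc emco
Hunk 2: at line 6 remove [svhn] add [txmx,qmxy] -> 16 lines: fbfj hvcj xmgl ohgna zkwc efe txmx qmxy nlt nuoor qytty iwb mir kdhio axc emco
Hunk 3: at line 8 remove [nuoor,qytty,iwb] add [jadf,eiu] -> 15 lines: fbfj hvcj xmgl ohgna zkwc efe txmx qmxy nlt jadf eiu mir kdhio axc emco
Hunk 4: at line 1 remove [hvcj,xmgl,ohgna] add [ptnuy,tskwn,ayk] -> 15 lines: fbfj ptnuy tskwn ayk zkwc efe txmx qmxy nlt jadf eiu mir kdhio axc emco
Hunk 5: at line 6 remove [qmxy,nlt] add [cuph,wwshq] -> 15 lines: fbfj ptnuy tskwn ayk zkwc efe txmx cuph wwshq jadf eiu mir kdhio axc emco
Hunk 6: at line 1 remove [ptnuy] add [agl,zspvc,ibfkn] -> 17 lines: fbfj agl zspvc ibfkn tskwn ayk zkwc efe txmx cuph wwshq jadf eiu mir kdhio axc emco
Hunk 7: at line 9 remove [cuph,wwshq,jadf] add [uloyg,scutg] -> 16 lines: fbfj agl zspvc ibfkn tskwn ayk zkwc efe txmx uloyg scutg eiu mir kdhio axc emco
Final line 7: zkwc

Answer: zkwc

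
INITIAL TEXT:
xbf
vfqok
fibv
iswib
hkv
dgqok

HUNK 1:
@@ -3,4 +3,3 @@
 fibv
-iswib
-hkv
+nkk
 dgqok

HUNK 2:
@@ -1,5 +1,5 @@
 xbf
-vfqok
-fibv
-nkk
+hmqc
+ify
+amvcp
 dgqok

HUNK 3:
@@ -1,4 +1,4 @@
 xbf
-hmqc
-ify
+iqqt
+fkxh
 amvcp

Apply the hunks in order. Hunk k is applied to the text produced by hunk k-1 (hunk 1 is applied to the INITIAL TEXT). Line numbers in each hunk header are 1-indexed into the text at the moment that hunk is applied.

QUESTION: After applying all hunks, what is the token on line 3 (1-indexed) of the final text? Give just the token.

Answer: fkxh

Derivation:
Hunk 1: at line 3 remove [iswib,hkv] add [nkk] -> 5 lines: xbf vfqok fibv nkk dgqok
Hunk 2: at line 1 remove [vfqok,fibv,nkk] add [hmqc,ify,amvcp] -> 5 lines: xbf hmqc ify amvcp dgqok
Hunk 3: at line 1 remove [hmqc,ify] add [iqqt,fkxh] -> 5 lines: xbf iqqt fkxh amvcp dgqok
Final line 3: fkxh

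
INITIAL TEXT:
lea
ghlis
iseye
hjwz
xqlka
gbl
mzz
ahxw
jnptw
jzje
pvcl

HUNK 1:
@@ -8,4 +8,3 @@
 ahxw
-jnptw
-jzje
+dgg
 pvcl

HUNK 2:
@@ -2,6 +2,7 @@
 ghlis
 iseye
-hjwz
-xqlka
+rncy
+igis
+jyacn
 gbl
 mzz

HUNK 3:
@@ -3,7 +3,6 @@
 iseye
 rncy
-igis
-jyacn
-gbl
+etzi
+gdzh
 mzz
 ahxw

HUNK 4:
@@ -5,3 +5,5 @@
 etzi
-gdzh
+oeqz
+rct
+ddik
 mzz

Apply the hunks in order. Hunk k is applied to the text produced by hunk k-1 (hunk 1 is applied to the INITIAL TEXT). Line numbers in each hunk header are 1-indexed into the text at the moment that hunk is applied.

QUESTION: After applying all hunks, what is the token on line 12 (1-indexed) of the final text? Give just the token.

Hunk 1: at line 8 remove [jnptw,jzje] add [dgg] -> 10 lines: lea ghlis iseye hjwz xqlka gbl mzz ahxw dgg pvcl
Hunk 2: at line 2 remove [hjwz,xqlka] add [rncy,igis,jyacn] -> 11 lines: lea ghlis iseye rncy igis jyacn gbl mzz ahxw dgg pvcl
Hunk 3: at line 3 remove [igis,jyacn,gbl] add [etzi,gdzh] -> 10 lines: lea ghlis iseye rncy etzi gdzh mzz ahxw dgg pvcl
Hunk 4: at line 5 remove [gdzh] add [oeqz,rct,ddik] -> 12 lines: lea ghlis iseye rncy etzi oeqz rct ddik mzz ahxw dgg pvcl
Final line 12: pvcl

Answer: pvcl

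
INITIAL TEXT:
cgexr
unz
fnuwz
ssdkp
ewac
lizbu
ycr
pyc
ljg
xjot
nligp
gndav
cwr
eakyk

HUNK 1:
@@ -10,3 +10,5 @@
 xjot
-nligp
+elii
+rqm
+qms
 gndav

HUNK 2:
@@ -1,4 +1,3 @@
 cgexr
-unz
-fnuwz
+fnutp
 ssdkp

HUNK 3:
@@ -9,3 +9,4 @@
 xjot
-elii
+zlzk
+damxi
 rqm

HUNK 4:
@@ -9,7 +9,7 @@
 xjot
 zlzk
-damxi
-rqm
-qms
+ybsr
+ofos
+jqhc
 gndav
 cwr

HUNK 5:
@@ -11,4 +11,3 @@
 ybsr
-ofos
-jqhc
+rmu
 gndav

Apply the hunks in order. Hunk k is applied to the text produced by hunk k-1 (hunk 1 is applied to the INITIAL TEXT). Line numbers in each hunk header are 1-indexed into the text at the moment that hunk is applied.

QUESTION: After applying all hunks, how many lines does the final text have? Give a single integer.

Answer: 15

Derivation:
Hunk 1: at line 10 remove [nligp] add [elii,rqm,qms] -> 16 lines: cgexr unz fnuwz ssdkp ewac lizbu ycr pyc ljg xjot elii rqm qms gndav cwr eakyk
Hunk 2: at line 1 remove [unz,fnuwz] add [fnutp] -> 15 lines: cgexr fnutp ssdkp ewac lizbu ycr pyc ljg xjot elii rqm qms gndav cwr eakyk
Hunk 3: at line 9 remove [elii] add [zlzk,damxi] -> 16 lines: cgexr fnutp ssdkp ewac lizbu ycr pyc ljg xjot zlzk damxi rqm qms gndav cwr eakyk
Hunk 4: at line 9 remove [damxi,rqm,qms] add [ybsr,ofos,jqhc] -> 16 lines: cgexr fnutp ssdkp ewac lizbu ycr pyc ljg xjot zlzk ybsr ofos jqhc gndav cwr eakyk
Hunk 5: at line 11 remove [ofos,jqhc] add [rmu] -> 15 lines: cgexr fnutp ssdkp ewac lizbu ycr pyc ljg xjot zlzk ybsr rmu gndav cwr eakyk
Final line count: 15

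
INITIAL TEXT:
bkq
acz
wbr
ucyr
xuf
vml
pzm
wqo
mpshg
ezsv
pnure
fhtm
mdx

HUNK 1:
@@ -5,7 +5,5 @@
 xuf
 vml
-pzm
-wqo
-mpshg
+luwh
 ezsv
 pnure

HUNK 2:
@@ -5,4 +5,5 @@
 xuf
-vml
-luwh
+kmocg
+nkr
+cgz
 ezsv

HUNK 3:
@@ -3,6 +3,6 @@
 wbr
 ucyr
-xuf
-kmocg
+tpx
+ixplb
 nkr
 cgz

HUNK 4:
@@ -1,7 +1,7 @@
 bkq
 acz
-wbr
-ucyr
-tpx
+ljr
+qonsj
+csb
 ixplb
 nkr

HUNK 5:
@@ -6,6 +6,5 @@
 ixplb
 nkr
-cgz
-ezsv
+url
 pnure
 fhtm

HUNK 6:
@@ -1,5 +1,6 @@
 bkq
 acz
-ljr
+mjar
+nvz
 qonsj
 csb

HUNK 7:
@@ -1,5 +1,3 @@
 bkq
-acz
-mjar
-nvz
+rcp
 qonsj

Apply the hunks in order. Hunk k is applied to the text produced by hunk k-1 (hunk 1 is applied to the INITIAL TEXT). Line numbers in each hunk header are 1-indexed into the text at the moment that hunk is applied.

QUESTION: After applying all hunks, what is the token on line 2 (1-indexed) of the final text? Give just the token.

Answer: rcp

Derivation:
Hunk 1: at line 5 remove [pzm,wqo,mpshg] add [luwh] -> 11 lines: bkq acz wbr ucyr xuf vml luwh ezsv pnure fhtm mdx
Hunk 2: at line 5 remove [vml,luwh] add [kmocg,nkr,cgz] -> 12 lines: bkq acz wbr ucyr xuf kmocg nkr cgz ezsv pnure fhtm mdx
Hunk 3: at line 3 remove [xuf,kmocg] add [tpx,ixplb] -> 12 lines: bkq acz wbr ucyr tpx ixplb nkr cgz ezsv pnure fhtm mdx
Hunk 4: at line 1 remove [wbr,ucyr,tpx] add [ljr,qonsj,csb] -> 12 lines: bkq acz ljr qonsj csb ixplb nkr cgz ezsv pnure fhtm mdx
Hunk 5: at line 6 remove [cgz,ezsv] add [url] -> 11 lines: bkq acz ljr qonsj csb ixplb nkr url pnure fhtm mdx
Hunk 6: at line 1 remove [ljr] add [mjar,nvz] -> 12 lines: bkq acz mjar nvz qonsj csb ixplb nkr url pnure fhtm mdx
Hunk 7: at line 1 remove [acz,mjar,nvz] add [rcp] -> 10 lines: bkq rcp qonsj csb ixplb nkr url pnure fhtm mdx
Final line 2: rcp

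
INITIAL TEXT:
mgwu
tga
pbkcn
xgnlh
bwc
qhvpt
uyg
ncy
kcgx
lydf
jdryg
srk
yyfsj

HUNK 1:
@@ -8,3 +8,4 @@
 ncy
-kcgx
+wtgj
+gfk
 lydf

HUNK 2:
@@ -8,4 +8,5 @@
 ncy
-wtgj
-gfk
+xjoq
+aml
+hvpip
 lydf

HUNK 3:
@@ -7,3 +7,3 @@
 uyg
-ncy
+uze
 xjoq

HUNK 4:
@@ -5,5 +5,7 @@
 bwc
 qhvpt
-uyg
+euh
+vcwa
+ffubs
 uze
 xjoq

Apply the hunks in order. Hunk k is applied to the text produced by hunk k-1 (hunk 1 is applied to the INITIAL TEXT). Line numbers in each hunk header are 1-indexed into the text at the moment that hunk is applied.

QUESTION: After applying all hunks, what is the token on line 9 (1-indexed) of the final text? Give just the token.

Hunk 1: at line 8 remove [kcgx] add [wtgj,gfk] -> 14 lines: mgwu tga pbkcn xgnlh bwc qhvpt uyg ncy wtgj gfk lydf jdryg srk yyfsj
Hunk 2: at line 8 remove [wtgj,gfk] add [xjoq,aml,hvpip] -> 15 lines: mgwu tga pbkcn xgnlh bwc qhvpt uyg ncy xjoq aml hvpip lydf jdryg srk yyfsj
Hunk 3: at line 7 remove [ncy] add [uze] -> 15 lines: mgwu tga pbkcn xgnlh bwc qhvpt uyg uze xjoq aml hvpip lydf jdryg srk yyfsj
Hunk 4: at line 5 remove [uyg] add [euh,vcwa,ffubs] -> 17 lines: mgwu tga pbkcn xgnlh bwc qhvpt euh vcwa ffubs uze xjoq aml hvpip lydf jdryg srk yyfsj
Final line 9: ffubs

Answer: ffubs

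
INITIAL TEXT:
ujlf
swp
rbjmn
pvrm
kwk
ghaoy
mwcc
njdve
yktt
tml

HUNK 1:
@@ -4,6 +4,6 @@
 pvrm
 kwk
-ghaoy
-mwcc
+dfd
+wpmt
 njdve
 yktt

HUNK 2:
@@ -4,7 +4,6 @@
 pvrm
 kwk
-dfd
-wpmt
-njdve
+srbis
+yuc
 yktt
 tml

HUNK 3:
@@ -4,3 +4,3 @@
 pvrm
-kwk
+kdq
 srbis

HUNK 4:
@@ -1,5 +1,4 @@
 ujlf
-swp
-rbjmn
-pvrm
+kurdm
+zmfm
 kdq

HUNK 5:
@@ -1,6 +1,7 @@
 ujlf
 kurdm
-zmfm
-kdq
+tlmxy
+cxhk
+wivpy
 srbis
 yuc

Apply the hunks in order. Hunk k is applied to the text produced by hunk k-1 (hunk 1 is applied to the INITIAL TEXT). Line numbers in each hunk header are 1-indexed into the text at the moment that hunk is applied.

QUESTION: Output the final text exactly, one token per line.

Answer: ujlf
kurdm
tlmxy
cxhk
wivpy
srbis
yuc
yktt
tml

Derivation:
Hunk 1: at line 4 remove [ghaoy,mwcc] add [dfd,wpmt] -> 10 lines: ujlf swp rbjmn pvrm kwk dfd wpmt njdve yktt tml
Hunk 2: at line 4 remove [dfd,wpmt,njdve] add [srbis,yuc] -> 9 lines: ujlf swp rbjmn pvrm kwk srbis yuc yktt tml
Hunk 3: at line 4 remove [kwk] add [kdq] -> 9 lines: ujlf swp rbjmn pvrm kdq srbis yuc yktt tml
Hunk 4: at line 1 remove [swp,rbjmn,pvrm] add [kurdm,zmfm] -> 8 lines: ujlf kurdm zmfm kdq srbis yuc yktt tml
Hunk 5: at line 1 remove [zmfm,kdq] add [tlmxy,cxhk,wivpy] -> 9 lines: ujlf kurdm tlmxy cxhk wivpy srbis yuc yktt tml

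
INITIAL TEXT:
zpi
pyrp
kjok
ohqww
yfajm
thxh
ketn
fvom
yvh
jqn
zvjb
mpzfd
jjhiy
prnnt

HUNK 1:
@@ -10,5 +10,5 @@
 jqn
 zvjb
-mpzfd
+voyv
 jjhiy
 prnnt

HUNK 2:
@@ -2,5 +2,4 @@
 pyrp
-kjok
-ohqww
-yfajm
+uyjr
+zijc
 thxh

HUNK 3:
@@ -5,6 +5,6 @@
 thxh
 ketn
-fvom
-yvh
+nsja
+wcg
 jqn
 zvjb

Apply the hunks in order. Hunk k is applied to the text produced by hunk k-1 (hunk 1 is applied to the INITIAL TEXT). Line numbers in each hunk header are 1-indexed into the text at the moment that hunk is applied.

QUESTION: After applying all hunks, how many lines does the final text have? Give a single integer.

Hunk 1: at line 10 remove [mpzfd] add [voyv] -> 14 lines: zpi pyrp kjok ohqww yfajm thxh ketn fvom yvh jqn zvjb voyv jjhiy prnnt
Hunk 2: at line 2 remove [kjok,ohqww,yfajm] add [uyjr,zijc] -> 13 lines: zpi pyrp uyjr zijc thxh ketn fvom yvh jqn zvjb voyv jjhiy prnnt
Hunk 3: at line 5 remove [fvom,yvh] add [nsja,wcg] -> 13 lines: zpi pyrp uyjr zijc thxh ketn nsja wcg jqn zvjb voyv jjhiy prnnt
Final line count: 13

Answer: 13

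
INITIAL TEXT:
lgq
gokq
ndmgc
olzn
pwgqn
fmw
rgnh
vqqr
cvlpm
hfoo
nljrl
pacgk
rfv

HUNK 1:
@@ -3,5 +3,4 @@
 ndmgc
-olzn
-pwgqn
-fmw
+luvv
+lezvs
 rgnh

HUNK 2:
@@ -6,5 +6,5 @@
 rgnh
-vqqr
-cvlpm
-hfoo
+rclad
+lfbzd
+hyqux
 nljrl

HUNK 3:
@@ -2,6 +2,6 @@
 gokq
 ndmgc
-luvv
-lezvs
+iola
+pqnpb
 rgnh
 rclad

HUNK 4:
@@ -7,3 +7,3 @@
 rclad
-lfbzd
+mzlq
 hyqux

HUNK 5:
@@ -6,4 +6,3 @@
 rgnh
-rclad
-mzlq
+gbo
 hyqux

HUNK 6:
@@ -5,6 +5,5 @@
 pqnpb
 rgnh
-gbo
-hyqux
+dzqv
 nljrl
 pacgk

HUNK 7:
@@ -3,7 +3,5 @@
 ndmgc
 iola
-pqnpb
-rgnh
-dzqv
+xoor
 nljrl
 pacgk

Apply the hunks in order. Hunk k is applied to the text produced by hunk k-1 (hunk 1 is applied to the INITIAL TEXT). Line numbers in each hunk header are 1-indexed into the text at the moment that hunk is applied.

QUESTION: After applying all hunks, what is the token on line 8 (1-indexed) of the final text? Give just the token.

Hunk 1: at line 3 remove [olzn,pwgqn,fmw] add [luvv,lezvs] -> 12 lines: lgq gokq ndmgc luvv lezvs rgnh vqqr cvlpm hfoo nljrl pacgk rfv
Hunk 2: at line 6 remove [vqqr,cvlpm,hfoo] add [rclad,lfbzd,hyqux] -> 12 lines: lgq gokq ndmgc luvv lezvs rgnh rclad lfbzd hyqux nljrl pacgk rfv
Hunk 3: at line 2 remove [luvv,lezvs] add [iola,pqnpb] -> 12 lines: lgq gokq ndmgc iola pqnpb rgnh rclad lfbzd hyqux nljrl pacgk rfv
Hunk 4: at line 7 remove [lfbzd] add [mzlq] -> 12 lines: lgq gokq ndmgc iola pqnpb rgnh rclad mzlq hyqux nljrl pacgk rfv
Hunk 5: at line 6 remove [rclad,mzlq] add [gbo] -> 11 lines: lgq gokq ndmgc iola pqnpb rgnh gbo hyqux nljrl pacgk rfv
Hunk 6: at line 5 remove [gbo,hyqux] add [dzqv] -> 10 lines: lgq gokq ndmgc iola pqnpb rgnh dzqv nljrl pacgk rfv
Hunk 7: at line 3 remove [pqnpb,rgnh,dzqv] add [xoor] -> 8 lines: lgq gokq ndmgc iola xoor nljrl pacgk rfv
Final line 8: rfv

Answer: rfv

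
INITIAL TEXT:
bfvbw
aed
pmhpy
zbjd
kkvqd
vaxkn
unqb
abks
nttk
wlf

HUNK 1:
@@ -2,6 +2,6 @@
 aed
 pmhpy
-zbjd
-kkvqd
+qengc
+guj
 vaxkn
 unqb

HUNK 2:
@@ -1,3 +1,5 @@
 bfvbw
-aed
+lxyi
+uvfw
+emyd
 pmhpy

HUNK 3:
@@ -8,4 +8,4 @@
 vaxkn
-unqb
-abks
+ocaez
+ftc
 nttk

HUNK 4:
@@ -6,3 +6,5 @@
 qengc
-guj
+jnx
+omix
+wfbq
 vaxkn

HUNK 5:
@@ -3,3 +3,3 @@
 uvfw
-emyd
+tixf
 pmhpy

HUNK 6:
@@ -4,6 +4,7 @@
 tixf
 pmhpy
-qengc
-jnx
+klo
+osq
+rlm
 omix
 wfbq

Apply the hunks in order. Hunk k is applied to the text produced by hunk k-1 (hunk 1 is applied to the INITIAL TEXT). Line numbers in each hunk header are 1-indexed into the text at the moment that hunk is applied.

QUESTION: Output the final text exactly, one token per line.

Hunk 1: at line 2 remove [zbjd,kkvqd] add [qengc,guj] -> 10 lines: bfvbw aed pmhpy qengc guj vaxkn unqb abks nttk wlf
Hunk 2: at line 1 remove [aed] add [lxyi,uvfw,emyd] -> 12 lines: bfvbw lxyi uvfw emyd pmhpy qengc guj vaxkn unqb abks nttk wlf
Hunk 3: at line 8 remove [unqb,abks] add [ocaez,ftc] -> 12 lines: bfvbw lxyi uvfw emyd pmhpy qengc guj vaxkn ocaez ftc nttk wlf
Hunk 4: at line 6 remove [guj] add [jnx,omix,wfbq] -> 14 lines: bfvbw lxyi uvfw emyd pmhpy qengc jnx omix wfbq vaxkn ocaez ftc nttk wlf
Hunk 5: at line 3 remove [emyd] add [tixf] -> 14 lines: bfvbw lxyi uvfw tixf pmhpy qengc jnx omix wfbq vaxkn ocaez ftc nttk wlf
Hunk 6: at line 4 remove [qengc,jnx] add [klo,osq,rlm] -> 15 lines: bfvbw lxyi uvfw tixf pmhpy klo osq rlm omix wfbq vaxkn ocaez ftc nttk wlf

Answer: bfvbw
lxyi
uvfw
tixf
pmhpy
klo
osq
rlm
omix
wfbq
vaxkn
ocaez
ftc
nttk
wlf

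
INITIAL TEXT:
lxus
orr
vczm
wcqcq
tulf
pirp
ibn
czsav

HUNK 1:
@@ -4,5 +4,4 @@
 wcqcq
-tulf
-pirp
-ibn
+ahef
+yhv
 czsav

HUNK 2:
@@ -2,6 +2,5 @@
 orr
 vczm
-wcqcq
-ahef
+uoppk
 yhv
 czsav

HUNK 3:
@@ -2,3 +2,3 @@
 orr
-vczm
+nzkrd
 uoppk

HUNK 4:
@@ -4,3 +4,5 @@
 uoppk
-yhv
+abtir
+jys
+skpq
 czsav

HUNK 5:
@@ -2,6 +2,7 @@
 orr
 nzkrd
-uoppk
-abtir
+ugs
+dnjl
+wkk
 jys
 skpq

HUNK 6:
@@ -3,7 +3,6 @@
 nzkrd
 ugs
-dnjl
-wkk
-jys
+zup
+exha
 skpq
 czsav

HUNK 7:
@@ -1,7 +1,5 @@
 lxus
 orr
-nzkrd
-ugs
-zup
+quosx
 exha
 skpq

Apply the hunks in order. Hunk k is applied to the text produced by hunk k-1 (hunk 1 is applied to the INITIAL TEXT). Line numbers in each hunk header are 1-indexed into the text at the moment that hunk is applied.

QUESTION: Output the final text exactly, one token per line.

Hunk 1: at line 4 remove [tulf,pirp,ibn] add [ahef,yhv] -> 7 lines: lxus orr vczm wcqcq ahef yhv czsav
Hunk 2: at line 2 remove [wcqcq,ahef] add [uoppk] -> 6 lines: lxus orr vczm uoppk yhv czsav
Hunk 3: at line 2 remove [vczm] add [nzkrd] -> 6 lines: lxus orr nzkrd uoppk yhv czsav
Hunk 4: at line 4 remove [yhv] add [abtir,jys,skpq] -> 8 lines: lxus orr nzkrd uoppk abtir jys skpq czsav
Hunk 5: at line 2 remove [uoppk,abtir] add [ugs,dnjl,wkk] -> 9 lines: lxus orr nzkrd ugs dnjl wkk jys skpq czsav
Hunk 6: at line 3 remove [dnjl,wkk,jys] add [zup,exha] -> 8 lines: lxus orr nzkrd ugs zup exha skpq czsav
Hunk 7: at line 1 remove [nzkrd,ugs,zup] add [quosx] -> 6 lines: lxus orr quosx exha skpq czsav

Answer: lxus
orr
quosx
exha
skpq
czsav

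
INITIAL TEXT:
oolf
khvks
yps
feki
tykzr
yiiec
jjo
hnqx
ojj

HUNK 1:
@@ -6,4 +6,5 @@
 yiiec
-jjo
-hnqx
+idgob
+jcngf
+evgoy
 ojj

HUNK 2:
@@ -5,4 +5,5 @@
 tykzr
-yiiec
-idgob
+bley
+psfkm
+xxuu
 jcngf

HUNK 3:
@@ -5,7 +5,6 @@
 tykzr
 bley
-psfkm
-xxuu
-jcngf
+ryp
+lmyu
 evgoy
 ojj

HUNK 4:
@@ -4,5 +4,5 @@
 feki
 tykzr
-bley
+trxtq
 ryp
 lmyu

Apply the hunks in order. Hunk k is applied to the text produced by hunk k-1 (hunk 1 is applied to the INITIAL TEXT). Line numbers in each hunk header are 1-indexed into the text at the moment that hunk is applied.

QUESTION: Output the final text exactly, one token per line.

Hunk 1: at line 6 remove [jjo,hnqx] add [idgob,jcngf,evgoy] -> 10 lines: oolf khvks yps feki tykzr yiiec idgob jcngf evgoy ojj
Hunk 2: at line 5 remove [yiiec,idgob] add [bley,psfkm,xxuu] -> 11 lines: oolf khvks yps feki tykzr bley psfkm xxuu jcngf evgoy ojj
Hunk 3: at line 5 remove [psfkm,xxuu,jcngf] add [ryp,lmyu] -> 10 lines: oolf khvks yps feki tykzr bley ryp lmyu evgoy ojj
Hunk 4: at line 4 remove [bley] add [trxtq] -> 10 lines: oolf khvks yps feki tykzr trxtq ryp lmyu evgoy ojj

Answer: oolf
khvks
yps
feki
tykzr
trxtq
ryp
lmyu
evgoy
ojj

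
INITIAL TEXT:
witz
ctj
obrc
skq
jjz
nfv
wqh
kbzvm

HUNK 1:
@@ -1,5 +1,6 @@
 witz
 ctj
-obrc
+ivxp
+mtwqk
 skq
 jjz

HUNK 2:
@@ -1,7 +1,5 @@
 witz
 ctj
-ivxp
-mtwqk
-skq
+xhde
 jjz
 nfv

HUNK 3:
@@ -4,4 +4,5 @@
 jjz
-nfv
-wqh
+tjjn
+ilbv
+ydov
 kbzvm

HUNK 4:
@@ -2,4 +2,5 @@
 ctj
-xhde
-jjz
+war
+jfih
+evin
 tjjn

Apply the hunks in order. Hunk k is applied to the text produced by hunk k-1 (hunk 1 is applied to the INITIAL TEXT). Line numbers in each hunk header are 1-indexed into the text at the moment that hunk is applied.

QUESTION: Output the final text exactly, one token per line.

Hunk 1: at line 1 remove [obrc] add [ivxp,mtwqk] -> 9 lines: witz ctj ivxp mtwqk skq jjz nfv wqh kbzvm
Hunk 2: at line 1 remove [ivxp,mtwqk,skq] add [xhde] -> 7 lines: witz ctj xhde jjz nfv wqh kbzvm
Hunk 3: at line 4 remove [nfv,wqh] add [tjjn,ilbv,ydov] -> 8 lines: witz ctj xhde jjz tjjn ilbv ydov kbzvm
Hunk 4: at line 2 remove [xhde,jjz] add [war,jfih,evin] -> 9 lines: witz ctj war jfih evin tjjn ilbv ydov kbzvm

Answer: witz
ctj
war
jfih
evin
tjjn
ilbv
ydov
kbzvm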